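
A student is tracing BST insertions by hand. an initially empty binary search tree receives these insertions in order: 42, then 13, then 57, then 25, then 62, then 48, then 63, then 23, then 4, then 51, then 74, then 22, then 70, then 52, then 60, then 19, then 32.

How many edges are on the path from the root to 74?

Resulting structure (node: left, right):
  42: L=13, R=57
  13: L=4, R=25
  57: L=48, R=62
  25: L=23, R=32
  62: L=60, R=63
  48: L=–, R=51
  63: L=–, R=74
  23: L=22, R=–
  4: L=–, R=–
  51: L=–, R=52
  74: L=70, R=–
  22: L=19, R=–
  70: L=–, R=–
  52: L=–, R=–
  60: L=–, R=–
  19: L=–, R=–
  32: L=–, R=–

Path to 74: 42 → 57 → 62 → 63 → 74, which is 4 edges.

4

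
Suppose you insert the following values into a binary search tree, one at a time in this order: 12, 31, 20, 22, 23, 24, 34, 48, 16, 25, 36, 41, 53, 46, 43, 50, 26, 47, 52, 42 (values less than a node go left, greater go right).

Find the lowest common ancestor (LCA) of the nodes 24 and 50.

31

Resulting structure (node: left, right):
  12: L=–, R=31
  31: L=20, R=34
  20: L=16, R=22
  22: L=–, R=23
  23: L=–, R=24
  24: L=–, R=25
  34: L=–, R=48
  48: L=36, R=53
  16: L=–, R=–
  25: L=–, R=26
  36: L=–, R=41
  41: L=–, R=46
  53: L=50, R=–
  46: L=43, R=47
  43: L=42, R=–
  50: L=–, R=52
  26: L=–, R=–
  47: L=–, R=–
  52: L=–, R=–
  42: L=–, R=–

Path to 24: 12 → 31 → 20 → 22 → 23 → 24
Path to 50: 12 → 31 → 34 → 48 → 53 → 50
The paths share a prefix ending at 31, then split left and right.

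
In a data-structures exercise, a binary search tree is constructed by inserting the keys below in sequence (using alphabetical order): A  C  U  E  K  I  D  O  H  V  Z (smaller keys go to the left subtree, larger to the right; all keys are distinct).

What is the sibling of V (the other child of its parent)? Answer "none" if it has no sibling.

E

A: root
C: right child of A (depth 1)
U: right child of C (depth 2)
E: left child of U (depth 3)
K: right child of E (depth 4)
I: left child of K (depth 5)
D: left child of E (depth 4)
O: right child of K (depth 5)
H: left child of I (depth 6)
V: right child of U (depth 3)
Z: right child of V (depth 4)

V's parent is U; the other child of U is E.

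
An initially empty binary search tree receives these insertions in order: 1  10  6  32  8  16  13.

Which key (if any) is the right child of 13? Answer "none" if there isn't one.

1: root
10: right child of 1 (depth 1)
6: left child of 10 (depth 2)
32: right child of 10 (depth 2)
8: right child of 6 (depth 3)
16: left child of 32 (depth 3)
13: left child of 16 (depth 4)

none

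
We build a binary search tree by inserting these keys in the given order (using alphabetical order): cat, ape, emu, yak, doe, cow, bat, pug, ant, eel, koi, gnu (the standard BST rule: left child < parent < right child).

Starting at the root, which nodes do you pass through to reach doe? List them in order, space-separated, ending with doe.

cat emu doe

cat: root
ape: left child of cat (depth 1)
emu: right child of cat (depth 1)
yak: right child of emu (depth 2)
doe: left child of emu (depth 2)
cow: left child of doe (depth 3)
bat: right child of ape (depth 2)
pug: left child of yak (depth 3)
ant: left child of ape (depth 2)
eel: right child of doe (depth 3)
koi: left child of pug (depth 4)
gnu: left child of koi (depth 5)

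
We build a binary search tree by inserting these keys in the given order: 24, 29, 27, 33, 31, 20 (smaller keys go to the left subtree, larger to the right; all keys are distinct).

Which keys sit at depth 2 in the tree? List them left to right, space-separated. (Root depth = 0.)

Insert 24: tree is empty, so 24 becomes the root.
Insert 29: 29 > 24 → go right. Place as right child of 24.
Insert 27: 27 > 24 → go right; 27 < 29 → go left. Place as left child of 29.
Insert 33: 33 > 24 → go right; 33 > 29 → go right. Place as right child of 29.
Insert 31: 31 > 24 → go right; 31 > 29 → go right; 31 < 33 → go left. Place as left child of 33.
Insert 20: 20 < 24 → go left. Place as left child of 24.

27 33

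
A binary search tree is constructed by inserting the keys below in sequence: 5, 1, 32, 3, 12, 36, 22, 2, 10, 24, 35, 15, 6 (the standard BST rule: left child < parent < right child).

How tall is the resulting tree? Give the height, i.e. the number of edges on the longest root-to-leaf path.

Resulting structure (node: left, right):
  5: L=1, R=32
  1: L=–, R=3
  32: L=12, R=36
  3: L=2, R=–
  12: L=10, R=22
  36: L=35, R=–
  22: L=15, R=24
  2: L=–, R=–
  10: L=6, R=–
  24: L=–, R=–
  35: L=–, R=–
  15: L=–, R=–
  6: L=–, R=–

The deepest node is 24 at depth 4.

4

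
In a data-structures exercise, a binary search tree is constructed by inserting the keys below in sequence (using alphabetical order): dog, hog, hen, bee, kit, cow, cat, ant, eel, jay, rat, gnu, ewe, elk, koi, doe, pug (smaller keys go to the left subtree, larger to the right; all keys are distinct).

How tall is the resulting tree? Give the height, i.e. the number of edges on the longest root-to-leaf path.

6

dog: root
hog: right child of dog (depth 1)
hen: left child of hog (depth 2)
bee: left child of dog (depth 1)
kit: right child of hog (depth 2)
cow: right child of bee (depth 2)
cat: left child of cow (depth 3)
ant: left child of bee (depth 2)
eel: left child of hen (depth 3)
jay: left child of kit (depth 3)
rat: right child of kit (depth 3)
gnu: right child of eel (depth 4)
ewe: left child of gnu (depth 5)
elk: left child of ewe (depth 6)
koi: left child of rat (depth 4)
doe: right child of cow (depth 3)
pug: right child of koi (depth 5)

The deepest node is elk at depth 6.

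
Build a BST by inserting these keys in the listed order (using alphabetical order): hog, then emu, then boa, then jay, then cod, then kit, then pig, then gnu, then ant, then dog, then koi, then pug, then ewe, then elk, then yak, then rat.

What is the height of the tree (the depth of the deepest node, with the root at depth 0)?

6

hog: root
emu: left child of hog (depth 1)
boa: left child of emu (depth 2)
jay: right child of hog (depth 1)
cod: right child of boa (depth 3)
kit: right child of jay (depth 2)
pig: right child of kit (depth 3)
gnu: right child of emu (depth 2)
ant: left child of boa (depth 3)
dog: right child of cod (depth 4)
koi: left child of pig (depth 4)
pug: right child of pig (depth 4)
ewe: left child of gnu (depth 3)
elk: right child of dog (depth 5)
yak: right child of pug (depth 5)
rat: left child of yak (depth 6)

The deepest node is rat at depth 6.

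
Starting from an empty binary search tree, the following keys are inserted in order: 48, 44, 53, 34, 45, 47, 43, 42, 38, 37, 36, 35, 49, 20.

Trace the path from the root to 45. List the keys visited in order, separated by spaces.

48: root
44: left child of 48 (depth 1)
53: right child of 48 (depth 1)
34: left child of 44 (depth 2)
45: right child of 44 (depth 2)
47: right child of 45 (depth 3)
43: right child of 34 (depth 3)
42: left child of 43 (depth 4)
38: left child of 42 (depth 5)
37: left child of 38 (depth 6)
36: left child of 37 (depth 7)
35: left child of 36 (depth 8)
49: left child of 53 (depth 2)
20: left child of 34 (depth 3)

48 44 45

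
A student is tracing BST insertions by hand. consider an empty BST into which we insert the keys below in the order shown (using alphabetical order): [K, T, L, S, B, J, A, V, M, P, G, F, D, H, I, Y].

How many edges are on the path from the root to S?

Resulting structure (node: left, right):
  K: L=B, R=T
  T: L=L, R=V
  L: L=–, R=S
  S: L=M, R=–
  B: L=A, R=J
  J: L=G, R=–
  A: L=–, R=–
  V: L=–, R=Y
  M: L=–, R=P
  P: L=–, R=–
  G: L=F, R=H
  F: L=D, R=–
  D: L=–, R=–
  H: L=–, R=I
  I: L=–, R=–
  Y: L=–, R=–

Path to S: K → T → L → S, which is 3 edges.

3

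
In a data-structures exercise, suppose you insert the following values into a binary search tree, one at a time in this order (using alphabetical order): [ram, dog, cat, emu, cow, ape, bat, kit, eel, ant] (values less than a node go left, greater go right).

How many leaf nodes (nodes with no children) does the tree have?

5

ram: root
dog: left child of ram (depth 1)
cat: left child of dog (depth 2)
emu: right child of dog (depth 2)
cow: right child of cat (depth 3)
ape: left child of cat (depth 3)
bat: right child of ape (depth 4)
kit: right child of emu (depth 3)
eel: left child of emu (depth 3)
ant: left child of ape (depth 4)

Leaves: ant, bat, cow, eel, kit — 5 in total.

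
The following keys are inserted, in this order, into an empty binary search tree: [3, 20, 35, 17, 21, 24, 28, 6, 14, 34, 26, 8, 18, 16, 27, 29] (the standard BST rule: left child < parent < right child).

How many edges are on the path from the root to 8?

5

Insert 3: tree is empty, so 3 becomes the root.
Insert 20: 20 > 3 → go right. Place as right child of 3.
Insert 35: 35 > 3 → go right; 35 > 20 → go right. Place as right child of 20.
Insert 17: 17 > 3 → go right; 17 < 20 → go left. Place as left child of 20.
Insert 21: 21 > 3 → go right; 21 > 20 → go right; 21 < 35 → go left. Place as left child of 35.
Insert 24: 24 > 3 → go right; 24 > 20 → go right; 24 < 35 → go left; 24 > 21 → go right. Place as right child of 21.
Insert 28: 28 > 3 → go right; 28 > 20 → go right; 28 < 35 → go left; 28 > 21 → go right; 28 > 24 → go right. Place as right child of 24.
Insert 6: 6 > 3 → go right; 6 < 20 → go left; 6 < 17 → go left. Place as left child of 17.
Insert 14: 14 > 3 → go right; 14 < 20 → go left; 14 < 17 → go left; 14 > 6 → go right. Place as right child of 6.
Insert 34: 34 > 3 → go right; 34 > 20 → go right; 34 < 35 → go left; 34 > 21 → go right; 34 > 24 → go right; 34 > 28 → go right. Place as right child of 28.
Insert 26: 26 > 3 → go right; 26 > 20 → go right; 26 < 35 → go left; 26 > 21 → go right; 26 > 24 → go right; 26 < 28 → go left. Place as left child of 28.
Insert 8: 8 > 3 → go right; 8 < 20 → go left; 8 < 17 → go left; 8 > 6 → go right; 8 < 14 → go left. Place as left child of 14.
Insert 18: 18 > 3 → go right; 18 < 20 → go left; 18 > 17 → go right. Place as right child of 17.
Insert 16: 16 > 3 → go right; 16 < 20 → go left; 16 < 17 → go left; 16 > 6 → go right; 16 > 14 → go right. Place as right child of 14.
Insert 27: 27 > 3 → go right; 27 > 20 → go right; 27 < 35 → go left; 27 > 21 → go right; 27 > 24 → go right; 27 < 28 → go left; 27 > 26 → go right. Place as right child of 26.
Insert 29: 29 > 3 → go right; 29 > 20 → go right; 29 < 35 → go left; 29 > 21 → go right; 29 > 24 → go right; 29 > 28 → go right; 29 < 34 → go left. Place as left child of 34.

Path to 8: 3 → 20 → 17 → 6 → 14 → 8, which is 5 edges.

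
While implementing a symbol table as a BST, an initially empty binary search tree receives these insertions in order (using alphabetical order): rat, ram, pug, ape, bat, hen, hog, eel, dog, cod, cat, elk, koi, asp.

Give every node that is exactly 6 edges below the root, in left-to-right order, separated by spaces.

eel hog

Insert rat: tree is empty, so rat becomes the root.
Insert ram: ram < rat → go left. Place as left child of rat.
Insert pug: pug < rat → go left; pug < ram → go left. Place as left child of ram.
Insert ape: ape < rat → go left; ape < ram → go left; ape < pug → go left. Place as left child of pug.
Insert bat: bat < rat → go left; bat < ram → go left; bat < pug → go left; bat > ape → go right. Place as right child of ape.
Insert hen: hen < rat → go left; hen < ram → go left; hen < pug → go left; hen > ape → go right; hen > bat → go right. Place as right child of bat.
Insert hog: hog < rat → go left; hog < ram → go left; hog < pug → go left; hog > ape → go right; hog > bat → go right; hog > hen → go right. Place as right child of hen.
Insert eel: eel < rat → go left; eel < ram → go left; eel < pug → go left; eel > ape → go right; eel > bat → go right; eel < hen → go left. Place as left child of hen.
Insert dog: dog < rat → go left; dog < ram → go left; dog < pug → go left; dog > ape → go right; dog > bat → go right; dog < hen → go left; dog < eel → go left. Place as left child of eel.
Insert cod: cod < rat → go left; cod < ram → go left; cod < pug → go left; cod > ape → go right; cod > bat → go right; cod < hen → go left; cod < eel → go left; cod < dog → go left. Place as left child of dog.
Insert cat: cat < rat → go left; cat < ram → go left; cat < pug → go left; cat > ape → go right; cat > bat → go right; cat < hen → go left; cat < eel → go left; cat < dog → go left; cat < cod → go left. Place as left child of cod.
Insert elk: elk < rat → go left; elk < ram → go left; elk < pug → go left; elk > ape → go right; elk > bat → go right; elk < hen → go left; elk > eel → go right. Place as right child of eel.
Insert koi: koi < rat → go left; koi < ram → go left; koi < pug → go left; koi > ape → go right; koi > bat → go right; koi > hen → go right; koi > hog → go right. Place as right child of hog.
Insert asp: asp < rat → go left; asp < ram → go left; asp < pug → go left; asp > ape → go right; asp < bat → go left. Place as left child of bat.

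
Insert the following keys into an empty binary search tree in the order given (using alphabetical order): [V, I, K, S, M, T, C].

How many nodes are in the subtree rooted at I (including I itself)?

V: root
I: left child of V (depth 1)
K: right child of I (depth 2)
S: right child of K (depth 3)
M: left child of S (depth 4)
T: right child of S (depth 4)
C: left child of I (depth 2)

Subtree rooted at I contains: I, C, K, S, M, T — 6 nodes.

6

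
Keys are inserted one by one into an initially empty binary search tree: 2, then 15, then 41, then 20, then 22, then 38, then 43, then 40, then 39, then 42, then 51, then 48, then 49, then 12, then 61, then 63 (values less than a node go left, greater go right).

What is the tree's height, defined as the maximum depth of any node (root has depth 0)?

7

Insert 2: tree is empty, so 2 becomes the root.
Insert 15: 15 > 2 → go right. Place as right child of 2.
Insert 41: 41 > 2 → go right; 41 > 15 → go right. Place as right child of 15.
Insert 20: 20 > 2 → go right; 20 > 15 → go right; 20 < 41 → go left. Place as left child of 41.
Insert 22: 22 > 2 → go right; 22 > 15 → go right; 22 < 41 → go left; 22 > 20 → go right. Place as right child of 20.
Insert 38: 38 > 2 → go right; 38 > 15 → go right; 38 < 41 → go left; 38 > 20 → go right; 38 > 22 → go right. Place as right child of 22.
Insert 43: 43 > 2 → go right; 43 > 15 → go right; 43 > 41 → go right. Place as right child of 41.
Insert 40: 40 > 2 → go right; 40 > 15 → go right; 40 < 41 → go left; 40 > 20 → go right; 40 > 22 → go right; 40 > 38 → go right. Place as right child of 38.
Insert 39: 39 > 2 → go right; 39 > 15 → go right; 39 < 41 → go left; 39 > 20 → go right; 39 > 22 → go right; 39 > 38 → go right; 39 < 40 → go left. Place as left child of 40.
Insert 42: 42 > 2 → go right; 42 > 15 → go right; 42 > 41 → go right; 42 < 43 → go left. Place as left child of 43.
Insert 51: 51 > 2 → go right; 51 > 15 → go right; 51 > 41 → go right; 51 > 43 → go right. Place as right child of 43.
Insert 48: 48 > 2 → go right; 48 > 15 → go right; 48 > 41 → go right; 48 > 43 → go right; 48 < 51 → go left. Place as left child of 51.
Insert 49: 49 > 2 → go right; 49 > 15 → go right; 49 > 41 → go right; 49 > 43 → go right; 49 < 51 → go left; 49 > 48 → go right. Place as right child of 48.
Insert 12: 12 > 2 → go right; 12 < 15 → go left. Place as left child of 15.
Insert 61: 61 > 2 → go right; 61 > 15 → go right; 61 > 41 → go right; 61 > 43 → go right; 61 > 51 → go right. Place as right child of 51.
Insert 63: 63 > 2 → go right; 63 > 15 → go right; 63 > 41 → go right; 63 > 43 → go right; 63 > 51 → go right; 63 > 61 → go right. Place as right child of 61.

The deepest node is 39 at depth 7.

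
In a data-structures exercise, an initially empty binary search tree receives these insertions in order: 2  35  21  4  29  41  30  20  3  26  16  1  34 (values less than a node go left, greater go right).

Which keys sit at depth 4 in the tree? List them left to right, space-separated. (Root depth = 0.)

3 20 26 30

Resulting structure (node: left, right):
  2: L=1, R=35
  35: L=21, R=41
  21: L=4, R=29
  4: L=3, R=20
  29: L=26, R=30
  41: L=–, R=–
  30: L=–, R=34
  20: L=16, R=–
  3: L=–, R=–
  26: L=–, R=–
  16: L=–, R=–
  1: L=–, R=–
  34: L=–, R=–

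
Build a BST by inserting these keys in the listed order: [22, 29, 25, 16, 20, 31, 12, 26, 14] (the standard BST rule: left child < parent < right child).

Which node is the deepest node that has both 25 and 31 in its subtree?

29

Insert 22: tree is empty, so 22 becomes the root.
Insert 29: 29 > 22 → go right. Place as right child of 22.
Insert 25: 25 > 22 → go right; 25 < 29 → go left. Place as left child of 29.
Insert 16: 16 < 22 → go left. Place as left child of 22.
Insert 20: 20 < 22 → go left; 20 > 16 → go right. Place as right child of 16.
Insert 31: 31 > 22 → go right; 31 > 29 → go right. Place as right child of 29.
Insert 12: 12 < 22 → go left; 12 < 16 → go left. Place as left child of 16.
Insert 26: 26 > 22 → go right; 26 < 29 → go left; 26 > 25 → go right. Place as right child of 25.
Insert 14: 14 < 22 → go left; 14 < 16 → go left; 14 > 12 → go right. Place as right child of 12.

Path to 25: 22 → 29 → 25
Path to 31: 22 → 29 → 31
The paths share a prefix ending at 29, then split left and right.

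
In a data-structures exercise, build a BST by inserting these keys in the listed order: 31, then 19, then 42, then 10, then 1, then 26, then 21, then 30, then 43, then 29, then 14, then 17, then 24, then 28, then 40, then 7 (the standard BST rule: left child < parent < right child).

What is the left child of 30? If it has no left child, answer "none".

29

31: root
19: left child of 31 (depth 1)
42: right child of 31 (depth 1)
10: left child of 19 (depth 2)
1: left child of 10 (depth 3)
26: right child of 19 (depth 2)
21: left child of 26 (depth 3)
30: right child of 26 (depth 3)
43: right child of 42 (depth 2)
29: left child of 30 (depth 4)
14: right child of 10 (depth 3)
17: right child of 14 (depth 4)
24: right child of 21 (depth 4)
28: left child of 29 (depth 5)
40: left child of 42 (depth 2)
7: right child of 1 (depth 4)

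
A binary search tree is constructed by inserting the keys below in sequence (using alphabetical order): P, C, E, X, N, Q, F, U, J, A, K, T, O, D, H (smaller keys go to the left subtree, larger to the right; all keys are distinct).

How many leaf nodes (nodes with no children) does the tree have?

P: root
C: left child of P (depth 1)
E: right child of C (depth 2)
X: right child of P (depth 1)
N: right child of E (depth 3)
Q: left child of X (depth 2)
F: left child of N (depth 4)
U: right child of Q (depth 3)
J: right child of F (depth 5)
A: left child of C (depth 2)
K: right child of J (depth 6)
T: left child of U (depth 4)
O: right child of N (depth 4)
D: left child of E (depth 3)
H: left child of J (depth 6)

Leaves: A, D, H, K, O, T — 6 in total.

6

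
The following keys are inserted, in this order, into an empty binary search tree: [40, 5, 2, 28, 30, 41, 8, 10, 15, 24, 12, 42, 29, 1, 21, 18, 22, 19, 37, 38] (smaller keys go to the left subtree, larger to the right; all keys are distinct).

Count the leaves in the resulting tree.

7

Resulting structure (node: left, right):
  40: L=5, R=41
  5: L=2, R=28
  2: L=1, R=–
  28: L=8, R=30
  30: L=29, R=37
  41: L=–, R=42
  8: L=–, R=10
  10: L=–, R=15
  15: L=12, R=24
  24: L=21, R=–
  12: L=–, R=–
  42: L=–, R=–
  29: L=–, R=–
  1: L=–, R=–
  21: L=18, R=22
  18: L=–, R=19
  22: L=–, R=–
  19: L=–, R=–
  37: L=–, R=38
  38: L=–, R=–

Leaves: 1, 12, 19, 22, 29, 38, 42 — 7 in total.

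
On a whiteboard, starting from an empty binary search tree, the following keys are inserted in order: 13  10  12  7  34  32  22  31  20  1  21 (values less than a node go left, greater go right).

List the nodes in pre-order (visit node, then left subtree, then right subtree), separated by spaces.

Insert 13: tree is empty, so 13 becomes the root.
Insert 10: 10 < 13 → go left. Place as left child of 13.
Insert 12: 12 < 13 → go left; 12 > 10 → go right. Place as right child of 10.
Insert 7: 7 < 13 → go left; 7 < 10 → go left. Place as left child of 10.
Insert 34: 34 > 13 → go right. Place as right child of 13.
Insert 32: 32 > 13 → go right; 32 < 34 → go left. Place as left child of 34.
Insert 22: 22 > 13 → go right; 22 < 34 → go left; 22 < 32 → go left. Place as left child of 32.
Insert 31: 31 > 13 → go right; 31 < 34 → go left; 31 < 32 → go left; 31 > 22 → go right. Place as right child of 22.
Insert 20: 20 > 13 → go right; 20 < 34 → go left; 20 < 32 → go left; 20 < 22 → go left. Place as left child of 22.
Insert 1: 1 < 13 → go left; 1 < 10 → go left; 1 < 7 → go left. Place as left child of 7.
Insert 21: 21 > 13 → go right; 21 < 34 → go left; 21 < 32 → go left; 21 < 22 → go left; 21 > 20 → go right. Place as right child of 20.

13 10 7 1 12 34 32 22 20 21 31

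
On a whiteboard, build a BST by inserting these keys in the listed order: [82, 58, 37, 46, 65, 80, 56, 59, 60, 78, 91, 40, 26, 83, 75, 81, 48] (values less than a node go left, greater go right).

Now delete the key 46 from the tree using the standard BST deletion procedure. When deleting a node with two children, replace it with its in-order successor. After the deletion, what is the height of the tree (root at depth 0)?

5

Insert 82: tree is empty, so 82 becomes the root.
Insert 58: 58 < 82 → go left. Place as left child of 82.
Insert 37: 37 < 82 → go left; 37 < 58 → go left. Place as left child of 58.
Insert 46: 46 < 82 → go left; 46 < 58 → go left; 46 > 37 → go right. Place as right child of 37.
Insert 65: 65 < 82 → go left; 65 > 58 → go right. Place as right child of 58.
Insert 80: 80 < 82 → go left; 80 > 58 → go right; 80 > 65 → go right. Place as right child of 65.
Insert 56: 56 < 82 → go left; 56 < 58 → go left; 56 > 37 → go right; 56 > 46 → go right. Place as right child of 46.
Insert 59: 59 < 82 → go left; 59 > 58 → go right; 59 < 65 → go left. Place as left child of 65.
Insert 60: 60 < 82 → go left; 60 > 58 → go right; 60 < 65 → go left; 60 > 59 → go right. Place as right child of 59.
Insert 78: 78 < 82 → go left; 78 > 58 → go right; 78 > 65 → go right; 78 < 80 → go left. Place as left child of 80.
Insert 91: 91 > 82 → go right. Place as right child of 82.
Insert 40: 40 < 82 → go left; 40 < 58 → go left; 40 > 37 → go right; 40 < 46 → go left. Place as left child of 46.
Insert 26: 26 < 82 → go left; 26 < 58 → go left; 26 < 37 → go left. Place as left child of 37.
Insert 83: 83 > 82 → go right; 83 < 91 → go left. Place as left child of 91.
Insert 75: 75 < 82 → go left; 75 > 58 → go right; 75 > 65 → go right; 75 < 80 → go left; 75 < 78 → go left. Place as left child of 78.
Insert 81: 81 < 82 → go left; 81 > 58 → go right; 81 > 65 → go right; 81 > 80 → go right. Place as right child of 80.
Insert 48: 48 < 82 → go left; 48 < 58 → go left; 48 > 37 → go right; 48 > 46 → go right; 48 < 56 → go left. Place as left child of 56.

Delete 46 (two children — replace with in-order successor).
After deletion, deepest node is 75 at depth 5.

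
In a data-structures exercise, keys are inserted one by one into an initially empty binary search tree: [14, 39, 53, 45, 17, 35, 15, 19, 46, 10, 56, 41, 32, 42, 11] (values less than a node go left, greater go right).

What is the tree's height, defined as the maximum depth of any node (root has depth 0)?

14: root
39: right child of 14 (depth 1)
53: right child of 39 (depth 2)
45: left child of 53 (depth 3)
17: left child of 39 (depth 2)
35: right child of 17 (depth 3)
15: left child of 17 (depth 3)
19: left child of 35 (depth 4)
46: right child of 45 (depth 4)
10: left child of 14 (depth 1)
56: right child of 53 (depth 3)
41: left child of 45 (depth 4)
32: right child of 19 (depth 5)
42: right child of 41 (depth 5)
11: right child of 10 (depth 2)

The deepest node is 32 at depth 5.

5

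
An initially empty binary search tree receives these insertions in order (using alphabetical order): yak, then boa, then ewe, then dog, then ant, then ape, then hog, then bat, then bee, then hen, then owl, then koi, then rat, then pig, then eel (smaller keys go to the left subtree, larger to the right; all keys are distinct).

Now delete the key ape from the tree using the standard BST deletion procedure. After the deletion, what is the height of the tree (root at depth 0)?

6

yak: root
boa: left child of yak (depth 1)
ewe: right child of boa (depth 2)
dog: left child of ewe (depth 3)
ant: left child of boa (depth 2)
ape: right child of ant (depth 3)
hog: right child of ewe (depth 3)
bat: right child of ape (depth 4)
bee: right child of bat (depth 5)
hen: left child of hog (depth 4)
owl: right child of hog (depth 4)
koi: left child of owl (depth 5)
rat: right child of owl (depth 5)
pig: left child of rat (depth 6)
eel: right child of dog (depth 4)

Delete ape (at most one child — splice it out).
After deletion, deepest node is pig at depth 6.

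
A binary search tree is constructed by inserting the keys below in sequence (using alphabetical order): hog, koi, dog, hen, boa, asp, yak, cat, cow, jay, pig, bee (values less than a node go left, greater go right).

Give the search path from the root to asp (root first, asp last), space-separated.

Insert hog: tree is empty, so hog becomes the root.
Insert koi: koi > hog → go right. Place as right child of hog.
Insert dog: dog < hog → go left. Place as left child of hog.
Insert hen: hen < hog → go left; hen > dog → go right. Place as right child of dog.
Insert boa: boa < hog → go left; boa < dog → go left. Place as left child of dog.
Insert asp: asp < hog → go left; asp < dog → go left; asp < boa → go left. Place as left child of boa.
Insert yak: yak > hog → go right; yak > koi → go right. Place as right child of koi.
Insert cat: cat < hog → go left; cat < dog → go left; cat > boa → go right. Place as right child of boa.
Insert cow: cow < hog → go left; cow < dog → go left; cow > boa → go right; cow > cat → go right. Place as right child of cat.
Insert jay: jay > hog → go right; jay < koi → go left. Place as left child of koi.
Insert pig: pig > hog → go right; pig > koi → go right; pig < yak → go left. Place as left child of yak.
Insert bee: bee < hog → go left; bee < dog → go left; bee < boa → go left; bee > asp → go right. Place as right child of asp.

hog dog boa asp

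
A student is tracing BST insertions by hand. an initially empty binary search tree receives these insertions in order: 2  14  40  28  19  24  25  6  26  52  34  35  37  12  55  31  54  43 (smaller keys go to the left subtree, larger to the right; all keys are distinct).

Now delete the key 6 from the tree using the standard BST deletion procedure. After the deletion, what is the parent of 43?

Insert 2: tree is empty, so 2 becomes the root.
Insert 14: 14 > 2 → go right. Place as right child of 2.
Insert 40: 40 > 2 → go right; 40 > 14 → go right. Place as right child of 14.
Insert 28: 28 > 2 → go right; 28 > 14 → go right; 28 < 40 → go left. Place as left child of 40.
Insert 19: 19 > 2 → go right; 19 > 14 → go right; 19 < 40 → go left; 19 < 28 → go left. Place as left child of 28.
Insert 24: 24 > 2 → go right; 24 > 14 → go right; 24 < 40 → go left; 24 < 28 → go left; 24 > 19 → go right. Place as right child of 19.
Insert 25: 25 > 2 → go right; 25 > 14 → go right; 25 < 40 → go left; 25 < 28 → go left; 25 > 19 → go right; 25 > 24 → go right. Place as right child of 24.
Insert 6: 6 > 2 → go right; 6 < 14 → go left. Place as left child of 14.
Insert 26: 26 > 2 → go right; 26 > 14 → go right; 26 < 40 → go left; 26 < 28 → go left; 26 > 19 → go right; 26 > 24 → go right; 26 > 25 → go right. Place as right child of 25.
Insert 52: 52 > 2 → go right; 52 > 14 → go right; 52 > 40 → go right. Place as right child of 40.
Insert 34: 34 > 2 → go right; 34 > 14 → go right; 34 < 40 → go left; 34 > 28 → go right. Place as right child of 28.
Insert 35: 35 > 2 → go right; 35 > 14 → go right; 35 < 40 → go left; 35 > 28 → go right; 35 > 34 → go right. Place as right child of 34.
Insert 37: 37 > 2 → go right; 37 > 14 → go right; 37 < 40 → go left; 37 > 28 → go right; 37 > 34 → go right; 37 > 35 → go right. Place as right child of 35.
Insert 12: 12 > 2 → go right; 12 < 14 → go left; 12 > 6 → go right. Place as right child of 6.
Insert 55: 55 > 2 → go right; 55 > 14 → go right; 55 > 40 → go right; 55 > 52 → go right. Place as right child of 52.
Insert 31: 31 > 2 → go right; 31 > 14 → go right; 31 < 40 → go left; 31 > 28 → go right; 31 < 34 → go left. Place as left child of 34.
Insert 54: 54 > 2 → go right; 54 > 14 → go right; 54 > 40 → go right; 54 > 52 → go right; 54 < 55 → go left. Place as left child of 55.
Insert 43: 43 > 2 → go right; 43 > 14 → go right; 43 > 40 → go right; 43 < 52 → go left. Place as left child of 52.

Delete 6 (at most one child — splice it out).
After deletion, 43's parent is 52.

52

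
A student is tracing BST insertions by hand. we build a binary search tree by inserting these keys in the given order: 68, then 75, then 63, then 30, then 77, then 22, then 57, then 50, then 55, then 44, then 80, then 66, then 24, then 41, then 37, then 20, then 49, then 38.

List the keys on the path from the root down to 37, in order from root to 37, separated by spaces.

68 63 30 57 50 44 41 37

68: root
75: right child of 68 (depth 1)
63: left child of 68 (depth 1)
30: left child of 63 (depth 2)
77: right child of 75 (depth 2)
22: left child of 30 (depth 3)
57: right child of 30 (depth 3)
50: left child of 57 (depth 4)
55: right child of 50 (depth 5)
44: left child of 50 (depth 5)
80: right child of 77 (depth 3)
66: right child of 63 (depth 2)
24: right child of 22 (depth 4)
41: left child of 44 (depth 6)
37: left child of 41 (depth 7)
20: left child of 22 (depth 4)
49: right child of 44 (depth 6)
38: right child of 37 (depth 8)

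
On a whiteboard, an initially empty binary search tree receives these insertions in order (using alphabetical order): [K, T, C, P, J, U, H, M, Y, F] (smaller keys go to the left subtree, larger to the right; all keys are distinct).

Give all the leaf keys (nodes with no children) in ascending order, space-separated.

Insert K: tree is empty, so K becomes the root.
Insert T: T > K → go right. Place as right child of K.
Insert C: C < K → go left. Place as left child of K.
Insert P: P > K → go right; P < T → go left. Place as left child of T.
Insert J: J < K → go left; J > C → go right. Place as right child of C.
Insert U: U > K → go right; U > T → go right. Place as right child of T.
Insert H: H < K → go left; H > C → go right; H < J → go left. Place as left child of J.
Insert M: M > K → go right; M < T → go left; M < P → go left. Place as left child of P.
Insert Y: Y > K → go right; Y > T → go right; Y > U → go right. Place as right child of U.
Insert F: F < K → go left; F > C → go right; F < J → go left; F < H → go left. Place as left child of H.

F M Y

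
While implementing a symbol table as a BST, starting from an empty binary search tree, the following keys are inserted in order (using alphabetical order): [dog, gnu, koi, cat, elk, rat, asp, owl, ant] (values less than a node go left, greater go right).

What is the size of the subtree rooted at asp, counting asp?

2

Insert dog: tree is empty, so dog becomes the root.
Insert gnu: gnu > dog → go right. Place as right child of dog.
Insert koi: koi > dog → go right; koi > gnu → go right. Place as right child of gnu.
Insert cat: cat < dog → go left. Place as left child of dog.
Insert elk: elk > dog → go right; elk < gnu → go left. Place as left child of gnu.
Insert rat: rat > dog → go right; rat > gnu → go right; rat > koi → go right. Place as right child of koi.
Insert asp: asp < dog → go left; asp < cat → go left. Place as left child of cat.
Insert owl: owl > dog → go right; owl > gnu → go right; owl > koi → go right; owl < rat → go left. Place as left child of rat.
Insert ant: ant < dog → go left; ant < cat → go left; ant < asp → go left. Place as left child of asp.

Subtree rooted at asp contains: asp, ant — 2 nodes.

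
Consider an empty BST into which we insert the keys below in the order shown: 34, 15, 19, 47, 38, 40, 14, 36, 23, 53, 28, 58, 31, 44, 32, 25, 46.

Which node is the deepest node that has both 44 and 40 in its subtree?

40

34: root
15: left child of 34 (depth 1)
19: right child of 15 (depth 2)
47: right child of 34 (depth 1)
38: left child of 47 (depth 2)
40: right child of 38 (depth 3)
14: left child of 15 (depth 2)
36: left child of 38 (depth 3)
23: right child of 19 (depth 3)
53: right child of 47 (depth 2)
28: right child of 23 (depth 4)
58: right child of 53 (depth 3)
31: right child of 28 (depth 5)
44: right child of 40 (depth 4)
32: right child of 31 (depth 6)
25: left child of 28 (depth 5)
46: right child of 44 (depth 5)

Path to 44: 34 → 47 → 38 → 40 → 44
Path to 40: 34 → 47 → 38 → 40
40 lies on both paths and is an ancestor of the other node.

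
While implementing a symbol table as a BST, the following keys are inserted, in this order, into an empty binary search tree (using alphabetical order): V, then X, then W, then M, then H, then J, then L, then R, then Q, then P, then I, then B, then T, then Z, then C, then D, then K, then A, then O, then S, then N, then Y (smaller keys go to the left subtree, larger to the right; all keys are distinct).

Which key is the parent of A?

Insert V: tree is empty, so V becomes the root.
Insert X: X > V → go right. Place as right child of V.
Insert W: W > V → go right; W < X → go left. Place as left child of X.
Insert M: M < V → go left. Place as left child of V.
Insert H: H < V → go left; H < M → go left. Place as left child of M.
Insert J: J < V → go left; J < M → go left; J > H → go right. Place as right child of H.
Insert L: L < V → go left; L < M → go left; L > H → go right; L > J → go right. Place as right child of J.
Insert R: R < V → go left; R > M → go right. Place as right child of M.
Insert Q: Q < V → go left; Q > M → go right; Q < R → go left. Place as left child of R.
Insert P: P < V → go left; P > M → go right; P < R → go left; P < Q → go left. Place as left child of Q.
Insert I: I < V → go left; I < M → go left; I > H → go right; I < J → go left. Place as left child of J.
Insert B: B < V → go left; B < M → go left; B < H → go left. Place as left child of H.
Insert T: T < V → go left; T > M → go right; T > R → go right. Place as right child of R.
Insert Z: Z > V → go right; Z > X → go right. Place as right child of X.
Insert C: C < V → go left; C < M → go left; C < H → go left; C > B → go right. Place as right child of B.
Insert D: D < V → go left; D < M → go left; D < H → go left; D > B → go right; D > C → go right. Place as right child of C.
Insert K: K < V → go left; K < M → go left; K > H → go right; K > J → go right; K < L → go left. Place as left child of L.
Insert A: A < V → go left; A < M → go left; A < H → go left; A < B → go left. Place as left child of B.
Insert O: O < V → go left; O > M → go right; O < R → go left; O < Q → go left; O < P → go left. Place as left child of P.
Insert S: S < V → go left; S > M → go right; S > R → go right; S < T → go left. Place as left child of T.
Insert N: N < V → go left; N > M → go right; N < R → go left; N < Q → go left; N < P → go left; N < O → go left. Place as left child of O.
Insert Y: Y > V → go right; Y > X → go right; Y < Z → go left. Place as left child of Z.

B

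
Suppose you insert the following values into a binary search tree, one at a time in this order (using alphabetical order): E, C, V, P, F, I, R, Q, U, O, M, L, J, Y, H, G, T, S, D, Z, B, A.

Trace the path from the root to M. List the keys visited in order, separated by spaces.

E V P F I O M

E: root
C: left child of E (depth 1)
V: right child of E (depth 1)
P: left child of V (depth 2)
F: left child of P (depth 3)
I: right child of F (depth 4)
R: right child of P (depth 3)
Q: left child of R (depth 4)
U: right child of R (depth 4)
O: right child of I (depth 5)
M: left child of O (depth 6)
L: left child of M (depth 7)
J: left child of L (depth 8)
Y: right child of V (depth 2)
H: left child of I (depth 5)
G: left child of H (depth 6)
T: left child of U (depth 5)
S: left child of T (depth 6)
D: right child of C (depth 2)
Z: right child of Y (depth 3)
B: left child of C (depth 2)
A: left child of B (depth 3)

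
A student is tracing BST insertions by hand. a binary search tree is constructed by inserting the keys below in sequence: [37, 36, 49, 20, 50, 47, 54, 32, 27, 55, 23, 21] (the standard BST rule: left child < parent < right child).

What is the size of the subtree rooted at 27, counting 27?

3

Insert 37: tree is empty, so 37 becomes the root.
Insert 36: 36 < 37 → go left. Place as left child of 37.
Insert 49: 49 > 37 → go right. Place as right child of 37.
Insert 20: 20 < 37 → go left; 20 < 36 → go left. Place as left child of 36.
Insert 50: 50 > 37 → go right; 50 > 49 → go right. Place as right child of 49.
Insert 47: 47 > 37 → go right; 47 < 49 → go left. Place as left child of 49.
Insert 54: 54 > 37 → go right; 54 > 49 → go right; 54 > 50 → go right. Place as right child of 50.
Insert 32: 32 < 37 → go left; 32 < 36 → go left; 32 > 20 → go right. Place as right child of 20.
Insert 27: 27 < 37 → go left; 27 < 36 → go left; 27 > 20 → go right; 27 < 32 → go left. Place as left child of 32.
Insert 55: 55 > 37 → go right; 55 > 49 → go right; 55 > 50 → go right; 55 > 54 → go right. Place as right child of 54.
Insert 23: 23 < 37 → go left; 23 < 36 → go left; 23 > 20 → go right; 23 < 32 → go left; 23 < 27 → go left. Place as left child of 27.
Insert 21: 21 < 37 → go left; 21 < 36 → go left; 21 > 20 → go right; 21 < 32 → go left; 21 < 27 → go left; 21 < 23 → go left. Place as left child of 23.

Subtree rooted at 27 contains: 27, 23, 21 — 3 nodes.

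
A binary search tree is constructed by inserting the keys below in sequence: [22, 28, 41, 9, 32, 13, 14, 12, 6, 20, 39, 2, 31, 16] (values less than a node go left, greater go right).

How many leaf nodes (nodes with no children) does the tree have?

5

Resulting structure (node: left, right):
  22: L=9, R=28
  28: L=–, R=41
  41: L=32, R=–
  9: L=6, R=13
  32: L=31, R=39
  13: L=12, R=14
  14: L=–, R=20
  12: L=–, R=–
  6: L=2, R=–
  20: L=16, R=–
  39: L=–, R=–
  2: L=–, R=–
  31: L=–, R=–
  16: L=–, R=–

Leaves: 2, 12, 16, 31, 39 — 5 in total.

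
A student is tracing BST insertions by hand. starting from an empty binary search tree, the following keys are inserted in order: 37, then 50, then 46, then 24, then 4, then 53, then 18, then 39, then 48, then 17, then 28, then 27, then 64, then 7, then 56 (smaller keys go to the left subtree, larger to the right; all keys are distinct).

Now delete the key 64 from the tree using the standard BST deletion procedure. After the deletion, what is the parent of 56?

53

37: root
50: right child of 37 (depth 1)
46: left child of 50 (depth 2)
24: left child of 37 (depth 1)
4: left child of 24 (depth 2)
53: right child of 50 (depth 2)
18: right child of 4 (depth 3)
39: left child of 46 (depth 3)
48: right child of 46 (depth 3)
17: left child of 18 (depth 4)
28: right child of 24 (depth 2)
27: left child of 28 (depth 3)
64: right child of 53 (depth 3)
7: left child of 17 (depth 5)
56: left child of 64 (depth 4)

Delete 64 (at most one child — splice it out).
After deletion, 56's parent is 53.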